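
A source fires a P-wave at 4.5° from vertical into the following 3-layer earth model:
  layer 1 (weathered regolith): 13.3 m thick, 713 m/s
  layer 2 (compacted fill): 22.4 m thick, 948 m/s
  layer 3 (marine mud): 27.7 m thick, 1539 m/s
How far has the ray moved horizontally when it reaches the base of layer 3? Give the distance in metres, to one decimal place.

p = sin θ₁/V₁ = sin 4.5°/713 = 1.1004e-04 s/m is conserved through the stack.
Layer 1: θ = 4.50°; offset = 13.3·tan 4.50° = 1.047 m.
Layer 2: sin θ = p·948 = 0.1043 → θ = 5.99°; offset = 22.4·tan 5.99° = 2.350 m.
Layer 3: sin θ = p·1539 = 0.1694 → θ = 9.75°; offset = 27.7·tan 9.75° = 4.760 m.
Σ offsets = 8.156 m.

8.2 m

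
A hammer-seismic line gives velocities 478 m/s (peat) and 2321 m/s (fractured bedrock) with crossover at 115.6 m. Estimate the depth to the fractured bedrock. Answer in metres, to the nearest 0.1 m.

46.9 m

h = (x_cross/2)·√((V₂−V₁)/(V₂+V₁)).
(V₂−V₁)/(V₂+V₁) = (2321−478)/(2321+478) = 0.6584; √ = 0.8114.
h = (115.6/2)·0.8114 = 46.90 m.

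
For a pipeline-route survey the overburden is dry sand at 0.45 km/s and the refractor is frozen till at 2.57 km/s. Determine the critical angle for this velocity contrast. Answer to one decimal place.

Critical incidence: sin θ_c = V₁/V₂ = 0.45/2.57 = 0.1751.
θ_c = arcsin 0.1751 = 10.08°.

10.1°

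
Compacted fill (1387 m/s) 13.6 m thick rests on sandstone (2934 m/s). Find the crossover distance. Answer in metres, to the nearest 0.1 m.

x_cross = 2h·√((V₂+V₁)/(V₂−V₁)).
(V₂+V₁)/(V₂−V₁) = (2934+1387)/(2934−1387) = 2.7931; √ = 1.6713.
x_cross = 2·13.6·1.6713 = 45.46 m.

45.5 m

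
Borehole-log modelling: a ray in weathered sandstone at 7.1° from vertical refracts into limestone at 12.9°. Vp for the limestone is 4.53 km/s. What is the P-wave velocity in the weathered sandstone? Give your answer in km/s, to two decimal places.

sin 7.1° = 0.1236; sin 12.9° = 0.2233.
V₁ = V₂·(sin θ₁/sin θ₂) = 4.53·(0.1236/0.2233) = 2.51 km/s.

2.51 km/s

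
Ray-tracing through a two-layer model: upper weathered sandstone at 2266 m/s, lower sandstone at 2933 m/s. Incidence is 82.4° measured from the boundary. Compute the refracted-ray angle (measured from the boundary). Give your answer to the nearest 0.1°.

Angle from the normal: 90° − 82.4° = 7.6°.
sin θ₁/V₁ = sin θ₂/V₂ ⇒ sin θ₂ = 2933·sin 7.6°/2266 = 2933·0.1323/2266 = 0.1712.
θ₂ = arcsin 0.1712 = 9.86° from the normal.
From the interface: 90° − 9.86° = 80.14°.

80.1°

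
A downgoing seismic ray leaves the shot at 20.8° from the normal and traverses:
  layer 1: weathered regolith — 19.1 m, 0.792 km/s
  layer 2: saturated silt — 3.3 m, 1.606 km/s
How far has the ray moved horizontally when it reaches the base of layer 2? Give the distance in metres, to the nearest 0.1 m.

10.7 m

Ray parameter p = sin 20.8° / 0.792 km/s = 4.4837e-01 s/km.
Layer 1: θ = 20.80°; offset = 19.1·tan 20.80° = 7.255 m.
Layer 2: sin θ = p·1.606 = 0.7201 → θ = 46.06°; offset = 3.3·tan 46.06° = 3.425 m.
Σ offsets = 10.680 m.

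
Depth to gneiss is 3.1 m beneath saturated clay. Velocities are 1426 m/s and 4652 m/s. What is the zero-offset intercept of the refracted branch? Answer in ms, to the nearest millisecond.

4 ms

tᵢ = 2h·√(V₂²−V₁²)/(V₁V₂).
√(V₂²−V₁²) = √(4652²−1426²) = 4428.1 m/s.
tᵢ = 2·3.1·4428.1/(1426·4652) = 0.00414 s.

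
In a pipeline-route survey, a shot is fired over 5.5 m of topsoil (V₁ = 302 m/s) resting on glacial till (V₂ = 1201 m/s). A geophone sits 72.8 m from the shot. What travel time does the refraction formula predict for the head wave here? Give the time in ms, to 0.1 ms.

95.9 ms

t = x/V₂ + 2h·√(V₂²−V₁²)/(V₁V₂).
√(V₂²−V₁²) = √(1201²−302²) = 1162.4 m/s; delay term = 2·5.5·1162.4/(302·1201) = 0.03525 s.
t = 72.8/1201 + 0.03525 = 0.09587 s.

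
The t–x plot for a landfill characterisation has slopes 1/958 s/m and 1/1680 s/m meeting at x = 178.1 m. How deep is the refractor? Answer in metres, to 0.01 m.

h = (x_cross/2)·√((V₂−V₁)/(V₂+V₁)).
(V₂−V₁)/(V₂+V₁) = (1680−958)/(1680+958) = 0.2737; √ = 0.5232.
h = (178.1/2)·0.5232 = 46.59 m.

46.59 m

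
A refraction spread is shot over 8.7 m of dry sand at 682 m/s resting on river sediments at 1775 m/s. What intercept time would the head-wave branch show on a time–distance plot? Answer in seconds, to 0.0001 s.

0.0236 s

θ_c = arcsin(V₁/V₂) = arcsin(682/1775) = 22.60°; cos θ_c = 0.9232.
tᵢ = 2h·cos θ_c / V₁ = 2·8.7·0.9232 / 682 = 0.02355 s.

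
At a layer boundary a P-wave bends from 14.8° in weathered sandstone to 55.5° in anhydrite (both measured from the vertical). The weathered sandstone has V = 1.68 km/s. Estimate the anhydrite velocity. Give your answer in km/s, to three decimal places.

5.420 km/s

Snell's law: sin 14.8°/V₁ = sin 55.5°/V₂.
V₂ = V₁·sin 55.5°/sin 14.8° = 1.68 × 3.2262 = 5.420 km/s.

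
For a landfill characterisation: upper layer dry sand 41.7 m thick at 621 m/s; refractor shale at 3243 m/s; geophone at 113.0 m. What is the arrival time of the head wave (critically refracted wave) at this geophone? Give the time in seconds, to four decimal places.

0.1667 s

t = x/V₂ + 2h·√(V₂²−V₁²)/(V₁V₂).
√(V₂²−V₁²) = √(3243²−621²) = 3183.0 m/s; delay term = 2·41.7·3183.0/(621·3243) = 0.13181 s.
t = 113.0/3243 + 0.13181 = 0.16666 s.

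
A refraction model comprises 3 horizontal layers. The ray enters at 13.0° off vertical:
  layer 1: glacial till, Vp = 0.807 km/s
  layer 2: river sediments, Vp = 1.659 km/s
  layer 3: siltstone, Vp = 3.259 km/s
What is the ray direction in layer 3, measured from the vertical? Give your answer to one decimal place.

65.3°

Ray parameter p = sin 13.0° / 0.807 = 2.7875e-01 s/km.
sin θ_3 = p·V_3 = 2.7875e-01 × 3.259 = 0.9084.
θ_3 = arcsin 0.9084 = 65.29°.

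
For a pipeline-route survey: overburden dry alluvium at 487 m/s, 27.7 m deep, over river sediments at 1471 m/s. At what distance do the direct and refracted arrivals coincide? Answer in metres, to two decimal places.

θ_c = arcsin(487/1471) = 19.33°, so cos θ_c = 0.9436 and tᵢ = 2h cos θ_c/V₁ = 0.1073 s.
At crossover x/V₁ = x/V₂ + tᵢ ⇒ x = tᵢ/(1/V₁ − 1/V₂) = 0.10734/(2.0534e-03 − 6.7981e-04) = 78.15 m.

78.15 m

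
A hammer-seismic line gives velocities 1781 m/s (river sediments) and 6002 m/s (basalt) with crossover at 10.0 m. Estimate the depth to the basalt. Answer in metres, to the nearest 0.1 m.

x_cross = 2h·√((V₂+V₁)/(V₂−V₁)) → h = x_cross / (2·√((V₂+V₁)/(V₂−V₁))).
√((V₂+V₁)/(V₂−V₁)) = √((6002+1781)/(6002−1781)) = 1.3579.
h = 10.0 / (2·1.3579) = 3.68 m.

3.7 m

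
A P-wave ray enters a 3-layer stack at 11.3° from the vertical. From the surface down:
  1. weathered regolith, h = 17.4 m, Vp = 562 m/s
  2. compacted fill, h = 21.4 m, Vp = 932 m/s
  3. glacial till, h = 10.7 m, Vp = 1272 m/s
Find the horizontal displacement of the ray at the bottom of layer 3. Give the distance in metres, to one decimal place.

Apply Snell's law at each interface; in layer i the horizontal offset is hᵢ·tan θᵢ.
Layer 1: θ = 11.30°; offset = 17.4·tan 11.30° = 3.477 m.
Layer 2: sin θ = 932·sin 11.3°/562 = 0.3249, θ = 18.96°; offset = 21.4·tan 18.96° = 7.353 m.
Layer 3: sin θ = 1272·sin 11.3°/562 = 0.4435, θ = 26.33°; offset = 10.7·tan 26.33° = 5.295 m.
Summing the layer offsets gives 16.124 m.

16.1 m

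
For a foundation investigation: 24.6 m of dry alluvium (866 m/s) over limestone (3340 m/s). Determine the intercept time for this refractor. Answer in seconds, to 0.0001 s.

0.0549 s

tᵢ = 2h·√(V₂²−V₁²)/(V₁V₂).
√(V₂²−V₁²) = √(3340²−866²) = 3225.8 m/s.
tᵢ = 2·24.6·3225.8/(866·3340) = 0.05487 s.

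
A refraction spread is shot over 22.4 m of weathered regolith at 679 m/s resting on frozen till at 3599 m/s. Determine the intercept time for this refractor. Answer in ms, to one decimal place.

θ_c = arcsin(V₁/V₂) = arcsin(679/3599) = 10.87°; cos θ_c = 0.9820.
tᵢ = 2h·cos θ_c / V₁ = 2·22.4·0.9820 / 679 = 0.06479 s.

64.8 ms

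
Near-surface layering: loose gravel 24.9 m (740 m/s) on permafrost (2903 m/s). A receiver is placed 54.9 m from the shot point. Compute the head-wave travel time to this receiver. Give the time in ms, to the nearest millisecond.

84 ms

t = x/V₂ + 2h·√(V₂²−V₁²)/(V₁V₂).
√(V₂²−V₁²) = √(2903²−740²) = 2807.1 m/s; delay term = 2·24.9·2807.1/(740·2903) = 0.06507 s.
t = 54.9/2903 + 0.06507 = 0.08399 s.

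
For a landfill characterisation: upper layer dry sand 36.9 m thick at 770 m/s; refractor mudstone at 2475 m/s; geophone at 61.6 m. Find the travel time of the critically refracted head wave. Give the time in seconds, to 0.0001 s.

θ_c = arcsin(V₁/V₂) = arcsin(770/2475) = 18.13°, cos θ_c = 0.9504.
Intercept time tᵢ = 2h cos θ_c / V₁ = 2·36.9·0.9504/770 = 0.09109 s.
t = x/V₂ + tᵢ = 61.6/2475 + 0.09109 = 0.11598 s.

0.1160 s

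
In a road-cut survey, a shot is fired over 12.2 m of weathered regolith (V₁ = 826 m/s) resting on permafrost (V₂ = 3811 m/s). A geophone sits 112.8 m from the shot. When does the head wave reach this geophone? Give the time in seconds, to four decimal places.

0.0584 s

t = x/V₂ + 2h·√(V₂²−V₁²)/(V₁V₂).
√(V₂²−V₁²) = √(3811²−826²) = 3720.4 m/s; delay term = 2·12.2·3720.4/(826·3811) = 0.02884 s.
t = 112.8/3811 + 0.02884 = 0.05844 s.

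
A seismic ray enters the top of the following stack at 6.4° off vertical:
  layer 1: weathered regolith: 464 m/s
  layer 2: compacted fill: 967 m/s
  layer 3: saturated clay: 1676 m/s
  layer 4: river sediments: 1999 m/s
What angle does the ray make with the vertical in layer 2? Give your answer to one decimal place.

13.4°

Ray parameter p = sin 6.4° / 464 = 2.4023e-04 s/m.
sin θ_2 = p·V_2 = 2.4023e-04 × 967 = 0.2323.
θ_2 = arcsin 0.2323 = 13.43°.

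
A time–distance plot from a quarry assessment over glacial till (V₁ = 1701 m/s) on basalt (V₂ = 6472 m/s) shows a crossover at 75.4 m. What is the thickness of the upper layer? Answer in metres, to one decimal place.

28.8 m

h = (x_cross/2)·√((V₂−V₁)/(V₂+V₁)).
(V₂−V₁)/(V₂+V₁) = (6472−1701)/(6472+1701) = 0.5838; √ = 0.7640.
h = (75.4/2)·0.7640 = 28.80 m.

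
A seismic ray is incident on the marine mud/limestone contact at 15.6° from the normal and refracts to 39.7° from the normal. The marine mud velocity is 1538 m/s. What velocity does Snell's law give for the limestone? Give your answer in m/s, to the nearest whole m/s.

3653 m/s

Snell's law: sin 15.6°/V₁ = sin 39.7°/V₂.
V₂ = V₁·sin 39.7°/sin 15.6° = 1538 × 2.3753 = 3653.23 m/s.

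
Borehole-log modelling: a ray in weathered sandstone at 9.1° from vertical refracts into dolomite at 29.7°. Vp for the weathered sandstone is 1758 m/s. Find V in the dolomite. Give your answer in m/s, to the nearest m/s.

5507 m/s

Snell's law: sin 9.1°/V₁ = sin 29.7°/V₂.
V₂ = V₁·sin 29.7°/sin 9.1° = 1758 × 3.1327 = 5507.25 m/s.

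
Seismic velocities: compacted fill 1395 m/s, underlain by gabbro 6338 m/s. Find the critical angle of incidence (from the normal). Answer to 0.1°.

12.7°

Critical incidence: sin θ_c = V₁/V₂ = 1395/6338 = 0.2201.
θ_c = arcsin 0.2201 = 12.71°.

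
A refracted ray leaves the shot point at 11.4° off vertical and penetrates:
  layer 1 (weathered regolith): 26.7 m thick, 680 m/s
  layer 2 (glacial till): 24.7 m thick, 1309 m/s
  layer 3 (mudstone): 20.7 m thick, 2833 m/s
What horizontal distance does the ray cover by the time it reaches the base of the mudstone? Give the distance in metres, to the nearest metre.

46 m

Apply Snell's law at each interface; in layer i the horizontal offset is hᵢ·tan θᵢ.
Layer 1: θ = 11.40°; offset = 26.7·tan 11.40° = 5.384 m.
Layer 2: sin θ = 1309·sin 11.4°/680 = 0.3805, θ = 22.36°; offset = 24.7·tan 22.36° = 10.162 m.
Layer 3: sin θ = 2833·sin 11.4°/680 = 0.8235, θ = 55.43°; offset = 20.7·tan 55.43° = 30.045 m.
Total horizontal offset = 45.591 m.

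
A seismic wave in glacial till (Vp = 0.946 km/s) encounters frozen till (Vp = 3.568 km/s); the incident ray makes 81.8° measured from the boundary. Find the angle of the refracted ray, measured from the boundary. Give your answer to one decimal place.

57.5°

Convert to the normal: θ₁ = 90° − 81.8° = 8.2°.
sin θ₁/V₁ = sin θ₂/V₂ ⇒ sin θ₂ = 3.568·sin 8.2°/0.946 = 3.568·0.1426/0.946 = 0.5379.
θ₂ = sin⁻¹(0.5379) = 32.54° (from vertical).
From the interface: 90° − 32.54° = 57.46°.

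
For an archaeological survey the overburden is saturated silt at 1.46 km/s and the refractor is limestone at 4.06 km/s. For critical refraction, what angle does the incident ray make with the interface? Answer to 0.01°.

68.92°

At critical incidence the refracted ray runs along the interface (θ₂ = 90°), so sin θ_c = V₁/V₂.
θ_c = arcsin(1.46/4.06) = arcsin 0.3596 = 21.08°.
Measured from the interface: 90° − 21.08° = 68.92°.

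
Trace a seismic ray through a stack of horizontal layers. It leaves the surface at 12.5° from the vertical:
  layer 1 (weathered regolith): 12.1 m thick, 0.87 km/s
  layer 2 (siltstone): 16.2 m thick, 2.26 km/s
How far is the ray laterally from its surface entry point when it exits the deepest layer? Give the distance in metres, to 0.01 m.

Apply Snell's law at each interface; in layer i the horizontal offset is hᵢ·tan θᵢ.
Layer 1: θ = 12.50°; offset = 12.1·tan 12.50° = 2.6825 m.
Layer 2: sin θ = 2.26·sin 12.5°/0.87 = 0.5622, θ = 34.21°; offset = 16.2·tan 34.21° = 11.0141 m.
Summing the layer offsets gives 13.6967 m.

13.70 m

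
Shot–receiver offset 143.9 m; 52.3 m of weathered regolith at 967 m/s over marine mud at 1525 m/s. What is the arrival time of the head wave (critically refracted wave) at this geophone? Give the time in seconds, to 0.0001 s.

t = x/V₂ + 2h·√(V₂²−V₁²)/(V₁V₂).
√(V₂²−V₁²) = √(1525²−967²) = 1179.2 m/s; delay term = 2·52.3·1179.2/(967·1525) = 0.08364 s.
t = 143.9/1525 + 0.08364 = 0.17800 s.

0.1780 s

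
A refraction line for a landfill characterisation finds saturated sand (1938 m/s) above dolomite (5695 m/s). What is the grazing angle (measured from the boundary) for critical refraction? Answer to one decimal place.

Critical incidence: sin θ_c = V₁/V₂ = 1938/5695 = 0.3403.
θ_c = arcsin 0.3403 = 19.90°.
Measured from the interface: 90° − 19.90° = 70.10°.

70.1°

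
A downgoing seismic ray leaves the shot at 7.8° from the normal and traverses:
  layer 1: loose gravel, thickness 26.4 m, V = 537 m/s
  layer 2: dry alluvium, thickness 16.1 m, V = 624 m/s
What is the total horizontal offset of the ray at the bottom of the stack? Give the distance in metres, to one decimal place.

p = sin θ₁/V₁ = sin 7.8°/537 = 2.5273e-04 s/m is conserved through the stack.
Layer 1: θ = 7.80°; offset = 26.4·tan 7.80° = 3.616 m.
Layer 2: sin θ = p·624 = 0.1577 → θ = 9.07°; offset = 16.1·tan 9.07° = 2.571 m.
Σ offsets = 6.188 m.

6.2 m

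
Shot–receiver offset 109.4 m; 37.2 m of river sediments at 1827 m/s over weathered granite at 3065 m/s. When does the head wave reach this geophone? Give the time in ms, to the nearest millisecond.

t = x/V₂ + 2h·√(V₂²−V₁²)/(V₁V₂).
√(V₂²−V₁²) = √(3065²−1827²) = 2461.0 m/s; delay term = 2·37.2·2461.0/(1827·3065) = 0.03270 s.
t = 109.4/3065 + 0.03270 = 0.06839 s.

68 ms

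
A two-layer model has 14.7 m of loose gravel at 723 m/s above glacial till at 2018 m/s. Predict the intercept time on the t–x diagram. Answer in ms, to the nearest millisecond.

38 ms

θ_c = arcsin(V₁/V₂) = arcsin(723/2018) = 20.99°; cos θ_c = 0.9336.
tᵢ = 2h·cos θ_c / V₁ = 2·14.7·0.9336 / 723 = 0.03796 s.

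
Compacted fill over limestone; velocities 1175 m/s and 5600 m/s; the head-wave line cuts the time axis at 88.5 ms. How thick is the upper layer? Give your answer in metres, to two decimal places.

53.18 m

θ_c = arcsin(1175/5600) = 12.11°; cos θ_c = 0.9777.
tᵢ = 2h cos θ_c/V₁ ⇒ h = tᵢ·V₁/(2 cos θ_c) = 0.0885·1175/(2·0.9777) = 53.18 m.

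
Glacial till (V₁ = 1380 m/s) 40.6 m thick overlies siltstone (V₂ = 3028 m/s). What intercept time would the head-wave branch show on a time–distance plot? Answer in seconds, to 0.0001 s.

θ_c = arcsin(V₁/V₂) = arcsin(1380/3028) = 27.11°; cos θ_c = 0.8901.
tᵢ = 2h·cos θ_c / V₁ = 2·40.6·0.8901 / 1380 = 0.05237 s.

0.0524 s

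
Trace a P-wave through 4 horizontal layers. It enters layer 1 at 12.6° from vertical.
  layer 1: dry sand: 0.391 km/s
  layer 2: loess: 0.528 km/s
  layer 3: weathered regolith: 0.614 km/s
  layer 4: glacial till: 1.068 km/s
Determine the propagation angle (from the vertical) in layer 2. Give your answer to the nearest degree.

Snell's law across each interface conserves sin θ / V, so sin θ_2 = V_2·sin θ₁/V₁.
sin θ_2 = 0.528 × sin 12.6° / 0.391 = 0.2946.
θ_2 = arcsin 0.2946 = 17.13°.

17°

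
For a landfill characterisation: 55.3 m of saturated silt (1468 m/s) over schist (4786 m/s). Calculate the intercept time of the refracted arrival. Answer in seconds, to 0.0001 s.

θ_c = arcsin(V₁/V₂) = arcsin(1468/4786) = 17.86°; cos θ_c = 0.9518.
tᵢ = 2h·cos θ_c / V₁ = 2·55.3·0.9518 / 1468 = 0.07171 s.

0.0717 s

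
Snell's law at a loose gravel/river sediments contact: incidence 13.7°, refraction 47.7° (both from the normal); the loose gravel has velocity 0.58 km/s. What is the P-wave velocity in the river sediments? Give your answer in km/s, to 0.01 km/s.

sin 13.7° = 0.2368; sin 47.7° = 0.7396.
V₂ = V₁·(sin θ₂/sin θ₁) = 0.58·(0.7396/0.2368) = 1.81 km/s.

1.81 km/s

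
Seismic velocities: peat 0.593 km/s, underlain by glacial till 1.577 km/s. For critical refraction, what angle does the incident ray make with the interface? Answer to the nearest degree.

68°

At critical incidence the refracted ray runs along the interface (θ₂ = 90°), so sin θ_c = V₁/V₂.
θ_c = arcsin(0.593/1.577) = arcsin 0.3760 = 22.09°.
Measured from the interface: 90° − 22.09° = 67.91°.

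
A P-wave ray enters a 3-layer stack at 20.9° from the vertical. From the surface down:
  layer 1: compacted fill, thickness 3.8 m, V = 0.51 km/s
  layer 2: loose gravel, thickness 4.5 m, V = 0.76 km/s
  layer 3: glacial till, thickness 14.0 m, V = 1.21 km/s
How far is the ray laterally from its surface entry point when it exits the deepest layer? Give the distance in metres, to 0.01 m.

26.52 m

p = sin θ₁/V₁ = sin 20.9°/0.51 = 6.9949e-01 s/km is conserved through the stack.
Layer 1: θ = 20.90°; offset = 3.8·tan 20.90° = 1.4511 m.
Layer 2: sin θ = p·0.76 = 0.5316 → θ = 32.11°; offset = 4.5·tan 32.11° = 2.8244 m.
Layer 3: sin θ = p·1.21 = 0.8464 → θ = 57.82°; offset = 14.0·tan 57.82° = 22.2488 m.
Total horizontal offset = 26.5243 m.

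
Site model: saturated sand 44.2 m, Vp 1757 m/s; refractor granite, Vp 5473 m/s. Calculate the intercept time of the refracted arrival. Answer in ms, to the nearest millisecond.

48 ms

tᵢ = 2h·√(V₂²−V₁²)/(V₁V₂).
√(V₂²−V₁²) = √(5473²−1757²) = 5183.3 m/s.
tᵢ = 2·44.2·5183.3/(1757·5473) = 0.04765 s.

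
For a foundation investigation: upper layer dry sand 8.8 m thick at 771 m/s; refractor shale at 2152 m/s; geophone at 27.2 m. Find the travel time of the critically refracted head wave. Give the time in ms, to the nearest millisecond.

θ_c = arcsin(V₁/V₂) = arcsin(771/2152) = 20.99°, cos θ_c = 0.9336.
Intercept time tᵢ = 2h cos θ_c / V₁ = 2·8.8·0.9336/771 = 0.02131 s.
t = x/V₂ + tᵢ = 27.2/2152 + 0.02131 = 0.03395 s.

34 ms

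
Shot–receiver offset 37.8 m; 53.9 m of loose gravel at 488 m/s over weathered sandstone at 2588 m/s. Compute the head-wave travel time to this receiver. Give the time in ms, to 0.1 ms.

t = x/V₂ + 2h·√(V₂²−V₁²)/(V₁V₂).
√(V₂²−V₁²) = √(2588²−488²) = 2541.6 m/s; delay term = 2·53.9·2541.6/(488·2588) = 0.21694 s.
t = 37.8/2588 + 0.21694 = 0.23154 s.

231.5 ms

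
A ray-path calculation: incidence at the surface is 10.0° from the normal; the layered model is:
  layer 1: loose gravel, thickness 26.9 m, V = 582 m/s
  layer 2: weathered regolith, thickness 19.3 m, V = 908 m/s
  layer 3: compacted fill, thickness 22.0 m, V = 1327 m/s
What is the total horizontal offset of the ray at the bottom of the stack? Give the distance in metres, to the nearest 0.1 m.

Apply Snell's law at each interface; in layer i the horizontal offset is hᵢ·tan θᵢ.
Layer 1: θ = 10.00°; offset = 26.9·tan 10.00° = 4.743 m.
Layer 2: sin θ = 908·sin 10.0°/582 = 0.2709, θ = 15.72°; offset = 19.3·tan 15.72° = 5.432 m.
Layer 3: sin θ = 1327·sin 10.0°/582 = 0.3959, θ = 23.32°; offset = 22.0·tan 23.32° = 9.486 m.
Summing the layer offsets gives 19.661 m.

19.7 m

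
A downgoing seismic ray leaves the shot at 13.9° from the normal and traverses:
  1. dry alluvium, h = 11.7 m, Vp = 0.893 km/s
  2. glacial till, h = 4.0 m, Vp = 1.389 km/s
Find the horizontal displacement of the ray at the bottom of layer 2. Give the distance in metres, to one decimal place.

p = sin θ₁/V₁ = sin 13.9°/0.893 = 2.6901e-01 s/km is conserved through the stack.
Layer 1: θ = 13.90°; offset = 11.7·tan 13.90° = 2.895 m.
Layer 2: sin θ = p·1.389 = 0.3737 → θ = 21.94°; offset = 4.0·tan 21.94° = 1.611 m.
Total horizontal offset = 4.507 m.

4.5 m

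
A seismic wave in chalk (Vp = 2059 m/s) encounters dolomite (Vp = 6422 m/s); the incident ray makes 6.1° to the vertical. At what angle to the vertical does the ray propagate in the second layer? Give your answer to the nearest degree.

19°

Snell's law: sin θ₂ = (V₂/V₁)·sin θ₁ = (6422/2059)·sin 6.1° = 0.3314.
θ₂ = arcsin 0.3314 = 19.36° from the normal.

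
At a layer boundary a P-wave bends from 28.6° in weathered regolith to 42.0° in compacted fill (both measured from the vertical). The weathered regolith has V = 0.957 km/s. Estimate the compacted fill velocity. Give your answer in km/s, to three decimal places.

sin 28.6° = 0.4787; sin 42.0° = 0.6691.
V₂ = V₁·(sin θ₂/sin θ₁) = 0.957·(0.6691/0.4787) = 1.338 km/s.

1.338 km/s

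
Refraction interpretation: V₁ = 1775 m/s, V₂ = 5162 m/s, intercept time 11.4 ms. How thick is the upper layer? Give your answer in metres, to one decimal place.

10.8 m

h = tᵢ·V₁·V₂ / (2·√(V₂²−V₁²)).
√(V₂²−V₁²) = √(5162² − 1775²) = 4847.2 m/s.
h = 0.0114 s × 1775 × 5162 / (2 × 4847.2) = 10.77 m.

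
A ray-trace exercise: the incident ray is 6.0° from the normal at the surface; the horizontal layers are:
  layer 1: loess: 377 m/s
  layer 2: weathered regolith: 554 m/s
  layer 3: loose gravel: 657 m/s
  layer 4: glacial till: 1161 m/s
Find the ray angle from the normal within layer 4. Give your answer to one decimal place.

Ray parameter p = sin 6.0° / 377 = 2.7726e-04 s/m.
sin θ_4 = p·V_4 = 2.7726e-04 × 1161 = 0.3219.
θ_4 = arcsin 0.3219 = 18.78°.

18.8°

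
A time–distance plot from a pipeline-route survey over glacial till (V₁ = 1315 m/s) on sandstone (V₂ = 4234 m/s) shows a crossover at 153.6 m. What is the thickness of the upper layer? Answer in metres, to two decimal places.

55.70 m

x_cross = 2h·√((V₂+V₁)/(V₂−V₁)) → h = x_cross / (2·√((V₂+V₁)/(V₂−V₁))).
√((V₂+V₁)/(V₂−V₁)) = √((4234+1315)/(4234−1315)) = 1.3788.
h = 153.6 / (2·1.3788) = 55.70 m.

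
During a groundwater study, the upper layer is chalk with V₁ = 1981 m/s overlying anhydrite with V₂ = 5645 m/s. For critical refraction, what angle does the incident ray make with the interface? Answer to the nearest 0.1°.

At critical incidence the refracted ray runs along the interface (θ₂ = 90°), so sin θ_c = V₁/V₂.
θ_c = arcsin(1981/5645) = arcsin 0.3509 = 20.54°.
Measured from the interface: 90° − 20.54° = 69.46°.

69.5°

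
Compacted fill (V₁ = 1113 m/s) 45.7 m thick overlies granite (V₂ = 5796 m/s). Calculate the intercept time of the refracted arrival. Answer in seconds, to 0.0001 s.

0.0806 s

θ_c = arcsin(V₁/V₂) = arcsin(1113/5796) = 11.07°; cos θ_c = 0.9814.
tᵢ = 2h·cos θ_c / V₁ = 2·45.7·0.9814 / 1113 = 0.08059 s.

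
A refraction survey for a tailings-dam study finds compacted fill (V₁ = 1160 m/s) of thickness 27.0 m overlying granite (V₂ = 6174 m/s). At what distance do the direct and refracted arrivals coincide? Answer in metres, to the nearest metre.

x_cross = 2h·√((V₂+V₁)/(V₂−V₁)).
(V₂+V₁)/(V₂−V₁) = (6174+1160)/(6174−1160) = 1.4627; √ = 1.2094.
x_cross = 2·27.0·1.2094 = 65.31 m.

65 m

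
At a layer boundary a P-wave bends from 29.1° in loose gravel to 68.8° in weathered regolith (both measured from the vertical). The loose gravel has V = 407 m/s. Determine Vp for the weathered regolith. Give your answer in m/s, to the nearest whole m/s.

sin 29.1° = 0.4863; sin 68.8° = 0.9323.
V₂ = V₁·(sin θ₂/sin θ₁) = 407·(0.9323/0.4863) = 780.23 m/s.

780 m/s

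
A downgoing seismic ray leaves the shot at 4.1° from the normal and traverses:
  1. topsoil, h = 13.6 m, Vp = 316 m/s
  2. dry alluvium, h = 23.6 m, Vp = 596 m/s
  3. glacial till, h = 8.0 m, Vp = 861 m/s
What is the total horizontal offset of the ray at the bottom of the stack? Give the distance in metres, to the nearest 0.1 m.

p = sin θ₁/V₁ = sin 4.1°/316 = 2.2626e-04 s/m is conserved through the stack.
Layer 1: θ = 4.10°; offset = 13.6·tan 4.10° = 0.975 m.
Layer 2: sin θ = p·596 = 0.1348 → θ = 7.75°; offset = 23.6·tan 7.75° = 3.212 m.
Layer 3: sin θ = p·861 = 0.1948 → θ = 11.23°; offset = 8.0·tan 11.23° = 1.589 m.
Σ offsets = 5.776 m.

5.8 m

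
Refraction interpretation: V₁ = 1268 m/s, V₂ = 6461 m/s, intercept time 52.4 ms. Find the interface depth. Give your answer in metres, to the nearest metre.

h = tᵢ·V₁·V₂ / (2·√(V₂²−V₁²)).
√(V₂²−V₁²) = √(6461² − 1268²) = 6335.4 m/s.
h = 0.0524 s × 1268 × 6461 / (2 × 6335.4) = 33.88 m.

34 m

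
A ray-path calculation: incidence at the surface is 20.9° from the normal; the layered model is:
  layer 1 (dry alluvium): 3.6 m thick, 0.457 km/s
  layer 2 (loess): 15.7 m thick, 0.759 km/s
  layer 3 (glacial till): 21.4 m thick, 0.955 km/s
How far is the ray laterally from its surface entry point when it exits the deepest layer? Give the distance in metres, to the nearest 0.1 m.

36.9 m

Apply Snell's law at each interface; in layer i the horizontal offset is hᵢ·tan θᵢ.
Layer 1: θ = 20.90°; offset = 3.6·tan 20.90° = 1.375 m.
Layer 2: sin θ = 0.759·sin 20.9°/0.457 = 0.5925, θ = 36.33°; offset = 15.7·tan 36.33° = 11.547 m.
Layer 3: sin θ = 0.955·sin 20.9°/0.457 = 0.7455, θ = 48.20°; offset = 21.4·tan 48.20° = 23.935 m.
Total horizontal offset = 36.857 m.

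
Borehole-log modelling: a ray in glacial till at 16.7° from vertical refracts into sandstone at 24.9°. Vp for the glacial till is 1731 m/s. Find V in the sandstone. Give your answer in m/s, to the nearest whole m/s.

2536 m/s

sin 16.7° = 0.2874; sin 24.9° = 0.4210.
V₂ = V₁·(sin θ₂/sin θ₁) = 1731·(0.4210/0.2874) = 2536.23 m/s.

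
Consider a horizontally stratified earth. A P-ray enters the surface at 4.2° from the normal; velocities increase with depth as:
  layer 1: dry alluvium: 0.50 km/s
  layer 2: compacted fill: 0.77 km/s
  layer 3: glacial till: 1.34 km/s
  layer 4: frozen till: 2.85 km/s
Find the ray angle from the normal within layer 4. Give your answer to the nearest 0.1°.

24.7°

Snell's law across each interface conserves sin θ / V, so sin θ_4 = V_4·sin θ₁/V₁.
sin θ_4 = 2.85 × sin 4.2° / 0.50 = 0.4175.
θ_4 = 24.67° from the vertical.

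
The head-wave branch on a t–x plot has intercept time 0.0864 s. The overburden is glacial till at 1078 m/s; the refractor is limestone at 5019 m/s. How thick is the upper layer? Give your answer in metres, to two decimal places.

47.68 m

h = tᵢ·V₁·V₂ / (2·√(V₂²−V₁²)).
√(V₂²−V₁²) = √(5019² − 1078²) = 4901.9 m/s.
h = 0.0864 s × 1078 × 5019 / (2 × 4901.9) = 47.68 m.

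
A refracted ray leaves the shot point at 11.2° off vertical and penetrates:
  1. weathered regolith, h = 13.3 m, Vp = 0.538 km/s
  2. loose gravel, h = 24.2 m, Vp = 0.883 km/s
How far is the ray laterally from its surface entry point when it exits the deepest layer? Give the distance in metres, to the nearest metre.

p = sin θ₁/V₁ = sin 11.2°/0.538 = 3.6103e-01 s/km is conserved through the stack.
Layer 1: θ = 11.20°; offset = 13.3·tan 11.20° = 2.633 m.
Layer 2: sin θ = p·0.883 = 0.3188 → θ = 18.59°; offset = 24.2·tan 18.59° = 8.139 m.
Σ offsets = 10.773 m.

11 m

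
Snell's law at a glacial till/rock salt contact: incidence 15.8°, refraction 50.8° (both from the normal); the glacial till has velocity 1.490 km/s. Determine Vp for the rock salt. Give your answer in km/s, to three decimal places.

Snell's law: sin 15.8°/V₁ = sin 50.8°/V₂.
V₂ = V₁·sin 50.8°/sin 15.8° = 1.490 × 2.8461 = 4.241 km/s.

4.241 km/s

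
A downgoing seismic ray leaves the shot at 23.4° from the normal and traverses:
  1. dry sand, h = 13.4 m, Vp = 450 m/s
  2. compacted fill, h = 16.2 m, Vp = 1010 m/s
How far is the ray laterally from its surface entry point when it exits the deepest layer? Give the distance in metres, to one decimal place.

37.7 m

Apply Snell's law at each interface; in layer i the horizontal offset is hᵢ·tan θᵢ.
Layer 1: θ = 23.40°; offset = 13.4·tan 23.40° = 5.799 m.
Layer 2: sin θ = 1010·sin 23.4°/450 = 0.8914, θ = 63.05°; offset = 16.2·tan 63.05° = 31.858 m.
Σ offsets = 37.657 m.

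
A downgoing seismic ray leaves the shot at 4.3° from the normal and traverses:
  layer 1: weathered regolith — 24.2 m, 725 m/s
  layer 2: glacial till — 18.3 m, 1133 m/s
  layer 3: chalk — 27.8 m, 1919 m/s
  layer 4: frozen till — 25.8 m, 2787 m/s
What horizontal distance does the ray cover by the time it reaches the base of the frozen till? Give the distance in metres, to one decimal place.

17.4 m

Apply Snell's law at each interface; in layer i the horizontal offset is hᵢ·tan θᵢ.
Layer 1: θ = 4.30°; offset = 24.2·tan 4.30° = 1.820 m.
Layer 2: sin θ = 1133·sin 4.3°/725 = 0.1172, θ = 6.73°; offset = 18.3·tan 6.73° = 2.159 m.
Layer 3: sin θ = 1919·sin 4.3°/725 = 0.1985, θ = 11.45°; offset = 27.8·tan 11.45° = 5.629 m.
Layer 4: sin θ = 2787·sin 4.3°/725 = 0.2882, θ = 16.75°; offset = 25.8·tan 16.75° = 7.766 m.
Σ offsets = 17.374 m.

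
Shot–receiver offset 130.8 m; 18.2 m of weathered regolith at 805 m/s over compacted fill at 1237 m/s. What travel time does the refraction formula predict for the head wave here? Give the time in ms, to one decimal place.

140.1 ms

θ_c = arcsin(V₁/V₂) = arcsin(805/1237) = 40.60°, cos θ_c = 0.7593.
Intercept time tᵢ = 2h cos θ_c / V₁ = 2·18.2·0.7593/805 = 0.03433 s.
t = x/V₂ + tᵢ = 130.8/1237 + 0.03433 = 0.14007 s.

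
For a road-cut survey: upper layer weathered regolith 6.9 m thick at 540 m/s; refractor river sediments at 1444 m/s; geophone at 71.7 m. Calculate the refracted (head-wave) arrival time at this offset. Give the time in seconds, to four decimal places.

θ_c = arcsin(V₁/V₂) = arcsin(540/1444) = 21.96°, cos θ_c = 0.9274.
Intercept time tᵢ = 2h cos θ_c / V₁ = 2·6.9·0.9274/540 = 0.02370 s.
t = x/V₂ + tᵢ = 71.7/1444 + 0.02370 = 0.07336 s.

0.0734 s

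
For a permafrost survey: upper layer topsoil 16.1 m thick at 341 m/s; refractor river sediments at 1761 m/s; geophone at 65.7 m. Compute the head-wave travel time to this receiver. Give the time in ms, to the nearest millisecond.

θ_c = arcsin(V₁/V₂) = arcsin(341/1761) = 11.17°, cos θ_c = 0.9811.
Intercept time tᵢ = 2h cos θ_c / V₁ = 2·16.1·0.9811/341 = 0.09264 s.
t = x/V₂ + tᵢ = 65.7/1761 + 0.09264 = 0.12995 s.

130 ms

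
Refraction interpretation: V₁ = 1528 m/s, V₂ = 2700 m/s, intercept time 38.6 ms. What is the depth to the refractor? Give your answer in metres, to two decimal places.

θ_c = arcsin(1528/2700) = 34.47°; cos θ_c = 0.8245.
tᵢ = 2h cos θ_c/V₁ ⇒ h = tᵢ·V₁/(2 cos θ_c) = 0.0386·1528/(2·0.8245) = 35.77 m.

35.77 m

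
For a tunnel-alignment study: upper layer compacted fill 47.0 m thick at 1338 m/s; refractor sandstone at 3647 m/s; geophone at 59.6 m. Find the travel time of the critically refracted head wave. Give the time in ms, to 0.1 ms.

t = x/V₂ + 2h·√(V₂²−V₁²)/(V₁V₂).
√(V₂²−V₁²) = √(3647²−1338²) = 3392.7 m/s; delay term = 2·47.0·3392.7/(1338·3647) = 0.06536 s.
t = 59.6/3647 + 0.06536 = 0.08170 s.

81.7 ms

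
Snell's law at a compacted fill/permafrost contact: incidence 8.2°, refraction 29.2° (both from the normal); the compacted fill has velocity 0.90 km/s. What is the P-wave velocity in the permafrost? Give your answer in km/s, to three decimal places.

3.078 km/s

sin 8.2° = 0.1426; sin 29.2° = 0.4879.
V₂ = V₁·(sin θ₂/sin θ₁) = 0.90·(0.4879/0.1426) = 3.078 km/s.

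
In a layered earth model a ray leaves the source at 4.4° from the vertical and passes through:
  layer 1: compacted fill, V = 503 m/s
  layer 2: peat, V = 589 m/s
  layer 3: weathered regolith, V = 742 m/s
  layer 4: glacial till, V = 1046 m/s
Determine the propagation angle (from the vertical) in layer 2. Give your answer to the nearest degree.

Ray parameter p = sin 4.4° / 503 = 1.5252e-04 s/m.
sin θ_2 = p·V_2 = 1.5252e-04 × 589 = 0.0898.
θ_2 = arcsin 0.0898 = 5.15°.

5°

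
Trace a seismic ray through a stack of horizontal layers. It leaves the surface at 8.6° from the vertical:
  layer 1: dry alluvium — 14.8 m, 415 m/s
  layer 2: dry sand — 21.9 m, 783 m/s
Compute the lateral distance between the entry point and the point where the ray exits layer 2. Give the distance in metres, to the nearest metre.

9 m

Apply Snell's law at each interface; in layer i the horizontal offset is hᵢ·tan θᵢ.
Layer 1: θ = 8.60°; offset = 14.8·tan 8.60° = 2.238 m.
Layer 2: sin θ = 783·sin 8.6°/415 = 0.2821, θ = 16.39°; offset = 21.9·tan 16.39° = 6.440 m.
Total horizontal offset = 8.679 m.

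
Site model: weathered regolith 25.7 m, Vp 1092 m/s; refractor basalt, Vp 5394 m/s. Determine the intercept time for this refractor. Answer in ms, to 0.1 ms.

46.1 ms

tᵢ = 2h·√(V₂²−V₁²)/(V₁V₂).
√(V₂²−V₁²) = √(5394²−1092²) = 5282.3 m/s.
tᵢ = 2·25.7·5282.3/(1092·5394) = 0.04609 s.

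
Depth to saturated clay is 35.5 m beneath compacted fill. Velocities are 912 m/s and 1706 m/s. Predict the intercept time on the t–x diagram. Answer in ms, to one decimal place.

tᵢ = 2h·√(V₂²−V₁²)/(V₁V₂).
√(V₂²−V₁²) = √(1706²−912²) = 1441.8 m/s.
tᵢ = 2·35.5·1441.8/(912·1706) = 0.06579 s.

65.8 ms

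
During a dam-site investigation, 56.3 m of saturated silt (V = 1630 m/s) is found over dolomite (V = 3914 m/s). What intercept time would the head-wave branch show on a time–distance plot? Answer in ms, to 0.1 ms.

62.8 ms

tᵢ = 2h·√(V₂²−V₁²)/(V₁V₂).
√(V₂²−V₁²) = √(3914²−1630²) = 3558.4 m/s.
tᵢ = 2·56.3·3558.4/(1630·3914) = 0.06280 s.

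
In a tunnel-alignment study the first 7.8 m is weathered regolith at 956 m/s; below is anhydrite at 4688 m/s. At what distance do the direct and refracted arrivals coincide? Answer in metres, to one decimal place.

θ_c = arcsin(956/4688) = 11.77°, so cos θ_c = 0.9790 and tᵢ = 2h cos θ_c/V₁ = 0.0160 s.
At crossover x/V₁ = x/V₂ + tᵢ ⇒ x = tᵢ/(1/V₁ − 1/V₂) = 0.01598/(1.0460e-03 − 2.1331e-04) = 19.18 m.

19.2 m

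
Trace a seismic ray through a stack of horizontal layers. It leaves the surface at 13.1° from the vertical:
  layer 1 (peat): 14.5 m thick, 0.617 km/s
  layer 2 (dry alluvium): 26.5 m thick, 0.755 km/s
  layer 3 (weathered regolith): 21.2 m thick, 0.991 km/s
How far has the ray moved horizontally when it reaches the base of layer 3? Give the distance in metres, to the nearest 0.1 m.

19.3 m

Ray parameter p = sin 13.1° / 0.617 km/s = 3.6734e-01 s/km.
Layer 1: θ = 13.10°; offset = 14.5·tan 13.10° = 3.374 m.
Layer 2: sin θ = p·0.755 = 0.2773 → θ = 16.10°; offset = 26.5·tan 16.10° = 7.650 m.
Layer 3: sin θ = p·0.991 = 0.3640 → θ = 21.35°; offset = 21.2·tan 21.35° = 8.286 m.
Σ offsets = 19.310 m.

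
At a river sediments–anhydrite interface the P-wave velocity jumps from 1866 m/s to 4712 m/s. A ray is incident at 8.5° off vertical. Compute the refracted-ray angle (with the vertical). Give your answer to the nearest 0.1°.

21.9°

sin θ₁/V₁ = sin θ₂/V₂ ⇒ sin θ₂ = 4712·sin 8.5°/1866 = 4712·0.1478/1866 = 0.3732.
θ₂ = arcsin 0.3732 = 21.92° from the normal.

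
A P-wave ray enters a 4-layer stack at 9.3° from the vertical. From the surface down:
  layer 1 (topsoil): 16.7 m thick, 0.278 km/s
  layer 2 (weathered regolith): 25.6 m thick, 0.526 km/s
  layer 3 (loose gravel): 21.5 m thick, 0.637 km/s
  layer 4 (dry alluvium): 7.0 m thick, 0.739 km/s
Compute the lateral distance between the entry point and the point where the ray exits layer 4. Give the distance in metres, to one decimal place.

22.9 m

p = sin θ₁/V₁ = sin 9.3°/0.278 = 5.8131e-01 s/km is conserved through the stack.
Layer 1: θ = 9.30°; offset = 16.7·tan 9.30° = 2.735 m.
Layer 2: sin θ = p·0.526 = 0.3058 → θ = 17.80°; offset = 25.6·tan 17.80° = 8.221 m.
Layer 3: sin θ = p·0.637 = 0.3703 → θ = 21.73°; offset = 21.5·tan 21.73° = 8.571 m.
Layer 4: sin θ = p·0.739 = 0.4296 → θ = 25.44°; offset = 7.0·tan 25.44° = 3.330 m.
Summing the layer offsets gives 22.857 m.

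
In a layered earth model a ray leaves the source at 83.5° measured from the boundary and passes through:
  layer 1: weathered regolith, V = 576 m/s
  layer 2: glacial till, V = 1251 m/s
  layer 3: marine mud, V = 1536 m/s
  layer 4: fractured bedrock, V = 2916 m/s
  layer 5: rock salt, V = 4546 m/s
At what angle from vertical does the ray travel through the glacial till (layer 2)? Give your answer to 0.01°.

14.23°

From the normal: θ₁ = 90° − 83.5° = 6.5°.
Ray parameter p = sin 6.5° / 576 = 1.9653e-04 s/m.
sin θ_2 = p·V_2 = 1.9653e-04 × 1251 = 0.2459.
θ_2 = 14.23° from the vertical.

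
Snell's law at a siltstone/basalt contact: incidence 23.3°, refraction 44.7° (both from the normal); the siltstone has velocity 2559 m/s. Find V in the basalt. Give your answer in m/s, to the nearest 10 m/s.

4550 m/s

Snell's law: sin 23.3°/V₁ = sin 44.7°/V₂.
V₂ = V₁·sin 44.7°/sin 23.3° = 2559 × 1.7783 = 4550.64 m/s.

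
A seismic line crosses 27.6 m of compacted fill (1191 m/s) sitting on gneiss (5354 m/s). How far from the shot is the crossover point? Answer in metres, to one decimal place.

69.2 m

θ_c = arcsin(1191/5354) = 12.85°, so cos θ_c = 0.9749 and tᵢ = 2h cos θ_c/V₁ = 0.0452 s.
At crossover x/V₁ = x/V₂ + tᵢ ⇒ x = tᵢ/(1/V₁ − 1/V₂) = 0.04519/(8.3963e-04 − 1.8678e-04) = 69.21 m.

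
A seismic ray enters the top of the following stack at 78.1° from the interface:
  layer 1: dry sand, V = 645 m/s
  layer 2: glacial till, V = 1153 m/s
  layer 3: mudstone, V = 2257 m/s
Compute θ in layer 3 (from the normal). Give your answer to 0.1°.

From the normal: θ₁ = 90° − 78.1° = 11.9°.
Ray parameter p = sin 11.9° / 645 = 3.1970e-04 s/m.
sin θ_3 = p·V_3 = 3.1970e-04 × 2257 = 0.7216.
θ_3 = 46.18° from the vertical.

46.2°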